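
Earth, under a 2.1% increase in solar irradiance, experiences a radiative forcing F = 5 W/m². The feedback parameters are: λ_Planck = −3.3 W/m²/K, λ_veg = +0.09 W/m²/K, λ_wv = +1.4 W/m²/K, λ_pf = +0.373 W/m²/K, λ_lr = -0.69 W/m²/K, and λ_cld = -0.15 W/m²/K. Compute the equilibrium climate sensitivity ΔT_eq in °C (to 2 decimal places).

Net feedback parameter λ = (−3.3) + (+0.09) + (+1.4) + (+0.373) + (-0.69) + (-0.15) = -2.277 W/m²/K.
ΔT = −F/λ = −5/(-2.277) = 2.20 °C.

2.20 °C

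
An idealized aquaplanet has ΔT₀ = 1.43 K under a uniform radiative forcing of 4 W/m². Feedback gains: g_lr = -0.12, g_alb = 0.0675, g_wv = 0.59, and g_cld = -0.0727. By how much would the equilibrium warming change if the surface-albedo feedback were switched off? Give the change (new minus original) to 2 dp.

-0.30 K

Original: g = 0.4648, ΔT = 1.43/(1−0.4648) = 2.6719 K.
Without surface-albedo: g' = 0.3973, ΔT' = 1.43/(1−0.3973) = 2.3727 K.
Change = 2.3727 − 2.6719 = -0.30 K.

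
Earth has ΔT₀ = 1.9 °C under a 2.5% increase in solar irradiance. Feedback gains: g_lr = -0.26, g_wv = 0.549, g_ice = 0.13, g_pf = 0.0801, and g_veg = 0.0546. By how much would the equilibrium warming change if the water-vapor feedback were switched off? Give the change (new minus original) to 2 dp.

-2.35 °C

Original: g = 0.5537, ΔT = 1.9/(1−0.5537) = 4.2572 °C.
Without water-vapor: g' = 0.0047, ΔT' = 1.9/(1−0.0047) = 1.9090 °C.
Change = 1.9090 − 4.2572 = -2.35 °C.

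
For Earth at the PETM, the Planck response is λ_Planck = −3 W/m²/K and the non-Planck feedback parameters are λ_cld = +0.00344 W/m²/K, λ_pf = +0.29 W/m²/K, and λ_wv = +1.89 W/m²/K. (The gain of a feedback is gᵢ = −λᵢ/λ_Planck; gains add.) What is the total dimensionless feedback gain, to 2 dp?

Convert to gains: g_cld = 0.00344/3 = 0.001147; g_pf = 0.29/3 = 0.09667; g_wv = 1.89/3 = 0.63.
Total gain g = 0.727817.

0.73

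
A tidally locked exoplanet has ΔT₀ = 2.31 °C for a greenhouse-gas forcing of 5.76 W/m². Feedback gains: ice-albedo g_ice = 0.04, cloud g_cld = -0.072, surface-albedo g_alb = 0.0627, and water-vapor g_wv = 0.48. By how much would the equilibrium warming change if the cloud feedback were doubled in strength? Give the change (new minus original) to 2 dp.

Original: g = 0.5107, ΔT = 2.31/(1−0.5107) = 4.7210 °C.
With doubled cloud: g' = 0.4387, ΔT' = 2.31/(1−0.4387) = 4.1154 °C.
Change = 4.1154 − 4.7210 = -0.61 °C.

-0.61 °C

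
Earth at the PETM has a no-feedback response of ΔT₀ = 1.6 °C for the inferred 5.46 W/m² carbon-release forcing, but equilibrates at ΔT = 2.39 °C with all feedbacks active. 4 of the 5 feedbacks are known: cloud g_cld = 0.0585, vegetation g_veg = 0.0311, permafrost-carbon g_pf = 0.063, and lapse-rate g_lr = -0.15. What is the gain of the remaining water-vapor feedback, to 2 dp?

Amplification A = ΔT/ΔT₀ = 2.39/1.6 = 1.494.
Total gain g = 1 − 1/A = 1 − 1/1.494 = 0.3307.
Known gains sum to 0.0585 + 0.0311 + 0.063 − 0.15 = 0.0026.
g_wv = 0.3307 − 0.0026 = 0.33.

0.33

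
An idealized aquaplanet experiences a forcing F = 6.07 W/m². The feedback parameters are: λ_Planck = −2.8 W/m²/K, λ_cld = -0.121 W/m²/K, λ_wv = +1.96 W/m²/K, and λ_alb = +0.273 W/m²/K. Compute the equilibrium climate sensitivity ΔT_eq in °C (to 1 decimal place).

Net feedback parameter λ = (−2.8) + (-0.121) + (+1.96) + (+0.273) = -0.688 W/m²/K.
ΔT = −F/λ = −6.07/(-0.688) = 8.8 °C.

8.8 °C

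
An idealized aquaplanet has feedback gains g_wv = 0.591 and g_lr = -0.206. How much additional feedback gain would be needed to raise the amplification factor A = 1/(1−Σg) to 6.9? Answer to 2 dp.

Current total gain = 0.385.
Target gain for A = 6.9: g* = 1 − 1/6.9 = 0.8551.
Additional gain needed = 0.8551 − 0.385 = 0.47.

0.47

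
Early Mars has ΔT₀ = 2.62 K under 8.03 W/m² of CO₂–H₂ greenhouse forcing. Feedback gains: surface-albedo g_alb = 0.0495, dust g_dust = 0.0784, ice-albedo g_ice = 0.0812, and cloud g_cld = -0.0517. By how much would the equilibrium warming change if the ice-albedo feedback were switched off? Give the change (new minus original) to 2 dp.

-0.27 K

Original: g = 0.1574, ΔT = 2.62/(1−0.1574) = 3.1094 K.
Without ice-albedo: g' = 0.0762, ΔT' = 2.62/(1−0.0762) = 2.8361 K.
Change = 2.8361 − 3.1094 = -0.27 K.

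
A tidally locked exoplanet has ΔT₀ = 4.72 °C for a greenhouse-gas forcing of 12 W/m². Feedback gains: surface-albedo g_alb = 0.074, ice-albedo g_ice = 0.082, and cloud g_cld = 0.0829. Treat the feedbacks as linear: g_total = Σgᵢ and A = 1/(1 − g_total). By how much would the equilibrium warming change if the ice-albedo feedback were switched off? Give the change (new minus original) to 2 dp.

Original: g = 0.2389, ΔT = 4.72/(1−0.2389) = 6.2016 °C.
Without ice-albedo: g' = 0.1569, ΔT' = 4.72/(1−0.1569) = 5.5984 °C.
Change = 5.5984 − 6.2016 = -0.60 °C.

-0.60 °C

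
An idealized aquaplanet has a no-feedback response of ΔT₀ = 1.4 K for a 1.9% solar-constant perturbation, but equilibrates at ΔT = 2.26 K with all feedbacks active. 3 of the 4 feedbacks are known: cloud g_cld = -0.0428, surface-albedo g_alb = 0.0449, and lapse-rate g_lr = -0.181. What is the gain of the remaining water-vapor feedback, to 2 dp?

Amplification A = ΔT/ΔT₀ = 2.26/1.4 = 1.614.
Total gain g = 1 − 1/A = 1 − 1/1.614 = 0.3804.
Known gains sum to -0.0428 + 0.0449 − 0.181 = -0.1789.
g_wv = 0.3804 + 0.1789 = 0.56.

0.56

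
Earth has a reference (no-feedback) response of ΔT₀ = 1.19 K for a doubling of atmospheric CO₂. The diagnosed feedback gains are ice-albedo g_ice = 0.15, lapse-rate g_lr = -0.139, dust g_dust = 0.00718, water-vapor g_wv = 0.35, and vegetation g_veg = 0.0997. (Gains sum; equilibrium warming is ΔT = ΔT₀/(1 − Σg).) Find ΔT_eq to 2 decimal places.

Total gain g = 0.15 − 0.139 + 0.00718 + 0.35 + 0.0997 = 0.46788.
Amplification A = 1/(1 − 0.46788) = 1.879.
ΔT = 1.19 × 1.879 = 2.24 K.

2.24 K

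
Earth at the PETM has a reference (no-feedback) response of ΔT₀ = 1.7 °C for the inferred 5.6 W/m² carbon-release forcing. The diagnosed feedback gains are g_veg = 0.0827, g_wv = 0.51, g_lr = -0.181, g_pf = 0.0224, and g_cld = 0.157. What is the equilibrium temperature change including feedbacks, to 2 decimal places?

4.16 °C

Total gain g = 0.0827 + 0.51 − 0.181 + 0.0224 + 0.157 = 0.5911.
Amplification A = 1/(1 − 0.5911) = 2.446.
ΔT = 1.7 × 2.446 = 4.16 °C.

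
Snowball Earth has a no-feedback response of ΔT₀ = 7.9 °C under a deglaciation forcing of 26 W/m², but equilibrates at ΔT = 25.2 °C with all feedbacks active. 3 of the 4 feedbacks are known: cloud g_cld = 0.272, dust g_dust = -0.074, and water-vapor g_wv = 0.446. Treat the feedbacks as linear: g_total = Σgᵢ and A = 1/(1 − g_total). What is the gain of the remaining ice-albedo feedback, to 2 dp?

Amplification A = ΔT/ΔT₀ = 25.2/7.9 = 3.19.
Total gain g = 1 − 1/A = 1 − 1/3.19 = 0.6865.
Known gains sum to 0.272 − 0.074 + 0.446 = 0.644.
g_ice = 0.6865 − 0.644 = 0.04.

0.04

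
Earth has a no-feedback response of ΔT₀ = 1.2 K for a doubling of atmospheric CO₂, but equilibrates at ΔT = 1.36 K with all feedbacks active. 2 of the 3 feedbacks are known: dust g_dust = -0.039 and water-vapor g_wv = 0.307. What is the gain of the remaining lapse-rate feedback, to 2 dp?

-0.15

Amplification A = ΔT/ΔT₀ = 1.36/1.2 = 1.133.
Total gain g = 1 − 1/A = 1 − 1/1.133 = 0.1174.
Known gains sum to -0.039 + 0.307 = 0.268.
g_lr = 0.1174 − 0.268 = -0.15.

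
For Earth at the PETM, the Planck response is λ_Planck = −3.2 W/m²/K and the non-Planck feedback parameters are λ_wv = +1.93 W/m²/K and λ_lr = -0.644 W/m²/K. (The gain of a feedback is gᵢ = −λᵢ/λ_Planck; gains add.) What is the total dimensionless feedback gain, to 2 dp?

0.40

Convert to gains: g_wv = 1.93/3.2 = 0.6031; g_lr = -0.644/3.2 = -0.2012.
Total gain g = 0.4019.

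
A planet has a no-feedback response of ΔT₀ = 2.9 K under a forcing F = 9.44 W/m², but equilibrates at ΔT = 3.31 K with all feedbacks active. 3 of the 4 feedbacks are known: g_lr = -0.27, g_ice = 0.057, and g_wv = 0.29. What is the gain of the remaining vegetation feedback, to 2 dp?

Amplification A = ΔT/ΔT₀ = 3.31/2.9 = 1.141.
Total gain g = 1 − 1/A = 1 − 1/1.141 = 0.1236.
Known gains sum to -0.27 + 0.057 + 0.29 = 0.077.
g_veg = 0.1236 − 0.077 = 0.05.

0.05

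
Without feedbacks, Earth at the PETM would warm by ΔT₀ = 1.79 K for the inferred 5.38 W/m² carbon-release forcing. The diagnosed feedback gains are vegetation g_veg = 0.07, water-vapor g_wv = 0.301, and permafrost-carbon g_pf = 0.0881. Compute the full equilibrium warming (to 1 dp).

Total gain g = 0.07 + 0.301 + 0.0881 = 0.4591.
Amplification A = 1/(1 − 0.4591) = 1.849.
ΔT = 1.79 × 1.849 = 3.3 K.

3.3 K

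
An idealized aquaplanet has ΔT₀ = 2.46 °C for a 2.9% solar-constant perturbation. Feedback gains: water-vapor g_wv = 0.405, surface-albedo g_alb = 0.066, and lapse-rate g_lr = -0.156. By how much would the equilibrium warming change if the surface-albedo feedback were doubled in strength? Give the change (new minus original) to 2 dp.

Original: g = 0.315, ΔT = 2.46/(1−0.315) = 3.5912 °C.
With doubled surface-albedo: g' = 0.381, ΔT' = 2.46/(1−0.381) = 3.9742 °C.
Change = 3.9742 − 3.5912 = 0.38 °C.

0.38 °C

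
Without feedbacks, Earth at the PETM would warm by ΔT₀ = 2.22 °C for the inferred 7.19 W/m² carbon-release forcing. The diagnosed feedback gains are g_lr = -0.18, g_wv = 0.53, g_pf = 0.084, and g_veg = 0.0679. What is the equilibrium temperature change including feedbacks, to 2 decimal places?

Total gain g = -0.18 + 0.53 + 0.084 + 0.0679 = 0.5019.
Amplification A = 1/(1 − 0.5019) = 2.008.
ΔT = 2.22 × 2.008 = 4.46 °C.

4.46 °C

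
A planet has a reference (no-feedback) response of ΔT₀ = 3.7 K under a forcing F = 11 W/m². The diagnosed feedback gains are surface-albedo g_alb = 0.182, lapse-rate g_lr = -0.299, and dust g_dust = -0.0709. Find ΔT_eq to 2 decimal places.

3.11 K

Total gain g = 0.182 − 0.299 − 0.0709 = -0.1879.
Amplification A = 1/(1 + 0.1879) = 0.8418.
ΔT = 3.7 × 0.8418 = 3.11 K.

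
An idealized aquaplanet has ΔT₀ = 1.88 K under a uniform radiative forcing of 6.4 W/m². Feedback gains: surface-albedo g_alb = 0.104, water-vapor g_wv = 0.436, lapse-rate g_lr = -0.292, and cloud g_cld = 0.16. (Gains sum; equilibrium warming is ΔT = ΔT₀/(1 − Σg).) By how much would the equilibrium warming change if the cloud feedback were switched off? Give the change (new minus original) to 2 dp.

Original: g = 0.408, ΔT = 1.88/(1−0.408) = 3.1757 K.
Without cloud: g' = 0.248, ΔT' = 1.88/(1−0.248) = 2.5000 K.
Change = 2.5000 − 3.1757 = -0.68 K.

-0.68 K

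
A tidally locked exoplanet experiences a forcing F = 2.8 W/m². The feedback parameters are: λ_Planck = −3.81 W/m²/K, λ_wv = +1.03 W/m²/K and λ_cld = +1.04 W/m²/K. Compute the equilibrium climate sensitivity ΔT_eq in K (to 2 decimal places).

1.61 K

Net feedback parameter λ = (−3.81) + (+1.03) + (+1.04) = -1.74 W/m²/K.
ΔT = −F/λ = −2.8/(-1.74) = 1.61 K.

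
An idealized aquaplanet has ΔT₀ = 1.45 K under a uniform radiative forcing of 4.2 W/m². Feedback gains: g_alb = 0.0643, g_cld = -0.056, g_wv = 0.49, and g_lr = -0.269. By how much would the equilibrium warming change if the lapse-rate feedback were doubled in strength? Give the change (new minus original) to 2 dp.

-0.49 K

Original: g = 0.2293, ΔT = 1.45/(1−0.2293) = 1.8814 K.
With doubled lapse-rate: g' = -0.0397, ΔT' = 1.45/(1+0.0397) = 1.3946 K.
Change = 1.3946 − 1.8814 = -0.49 K.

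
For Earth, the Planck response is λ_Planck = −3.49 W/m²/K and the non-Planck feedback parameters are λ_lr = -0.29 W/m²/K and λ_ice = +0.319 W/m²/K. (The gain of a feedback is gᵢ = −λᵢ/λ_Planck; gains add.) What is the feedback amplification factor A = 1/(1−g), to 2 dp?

1.01

Convert to gains: g_lr = -0.29/3.49 = -0.08309; g_ice = 0.319/3.49 = 0.0914.
Total gain g = 0.00831.
A = 1/(1 − 0.00831) = 1.01.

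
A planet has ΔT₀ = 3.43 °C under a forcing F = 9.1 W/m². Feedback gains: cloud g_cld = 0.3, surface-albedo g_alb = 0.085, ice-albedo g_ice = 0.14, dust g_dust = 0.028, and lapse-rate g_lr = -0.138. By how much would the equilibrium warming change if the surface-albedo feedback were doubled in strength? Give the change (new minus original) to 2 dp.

1.00 °C

Original: g = 0.415, ΔT = 3.43/(1−0.415) = 5.8632 °C.
With doubled surface-albedo: g' = 0.5, ΔT' = 3.43/(1−0.5) = 6.8600 °C.
Change = 6.8600 − 5.8632 = 1.00 °C.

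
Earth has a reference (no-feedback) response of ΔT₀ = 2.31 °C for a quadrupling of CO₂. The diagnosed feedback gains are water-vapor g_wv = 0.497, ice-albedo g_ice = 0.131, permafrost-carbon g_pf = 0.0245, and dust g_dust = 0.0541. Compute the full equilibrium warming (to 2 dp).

Total gain g = 0.497 + 0.131 + 0.0245 + 0.0541 = 0.7066.
Amplification A = 1/(1 − 0.7066) = 3.408.
ΔT = 2.31 × 3.408 = 7.87 °C.

7.87 °C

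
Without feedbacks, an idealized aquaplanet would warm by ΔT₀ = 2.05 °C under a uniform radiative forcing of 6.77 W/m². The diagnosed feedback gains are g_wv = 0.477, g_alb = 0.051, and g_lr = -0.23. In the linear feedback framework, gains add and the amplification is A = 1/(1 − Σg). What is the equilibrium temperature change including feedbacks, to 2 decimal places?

2.92 °C

Total gain g = 0.477 + 0.051 − 0.23 = 0.298.
Amplification A = 1/(1 − 0.298) = 1.425.
ΔT = 2.05 × 1.425 = 2.92 °C.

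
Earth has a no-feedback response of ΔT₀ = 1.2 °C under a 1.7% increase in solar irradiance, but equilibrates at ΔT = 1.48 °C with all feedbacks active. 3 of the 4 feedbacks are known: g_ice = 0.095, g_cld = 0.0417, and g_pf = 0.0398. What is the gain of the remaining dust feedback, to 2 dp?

Amplification A = ΔT/ΔT₀ = 1.48/1.2 = 1.233.
Total gain g = 1 − 1/A = 1 − 1/1.233 = 0.189.
Known gains sum to 0.095 + 0.0417 + 0.0398 = 0.1765.
g_dust = 0.189 − 0.1765 = 0.01.

0.01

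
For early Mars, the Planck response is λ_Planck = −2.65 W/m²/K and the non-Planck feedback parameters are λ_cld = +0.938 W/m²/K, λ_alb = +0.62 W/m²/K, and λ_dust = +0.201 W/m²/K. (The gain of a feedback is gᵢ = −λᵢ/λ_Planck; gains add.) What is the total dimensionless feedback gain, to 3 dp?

0.664

Convert to gains: g_cld = 0.938/2.65 = 0.354; g_alb = 0.62/2.65 = 0.234; g_dust = 0.201/2.65 = 0.07585.
Total gain g = 0.66385.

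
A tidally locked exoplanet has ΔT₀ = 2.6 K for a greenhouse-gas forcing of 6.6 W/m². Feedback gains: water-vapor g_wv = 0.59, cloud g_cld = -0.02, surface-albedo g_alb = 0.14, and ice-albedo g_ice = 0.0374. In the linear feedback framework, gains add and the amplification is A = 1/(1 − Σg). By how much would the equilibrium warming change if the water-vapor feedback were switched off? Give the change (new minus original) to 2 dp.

-7.21 K

Original: g = 0.7474, ΔT = 2.6/(1−0.7474) = 10.2930 K.
Without water-vapor: g' = 0.1574, ΔT' = 2.6/(1−0.1574) = 3.0857 K.
Change = 3.0857 − 10.2930 = -7.21 K.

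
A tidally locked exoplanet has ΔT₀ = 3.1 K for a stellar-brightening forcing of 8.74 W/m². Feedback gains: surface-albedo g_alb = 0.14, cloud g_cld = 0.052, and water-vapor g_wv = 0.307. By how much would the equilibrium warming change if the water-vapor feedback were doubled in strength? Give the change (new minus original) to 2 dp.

9.79 K

Original: g = 0.499, ΔT = 3.1/(1−0.499) = 6.1876 K.
With doubled water-vapor: g' = 0.806, ΔT' = 3.1/(1−0.806) = 15.9794 K.
Change = 15.9794 − 6.1876 = 9.79 K.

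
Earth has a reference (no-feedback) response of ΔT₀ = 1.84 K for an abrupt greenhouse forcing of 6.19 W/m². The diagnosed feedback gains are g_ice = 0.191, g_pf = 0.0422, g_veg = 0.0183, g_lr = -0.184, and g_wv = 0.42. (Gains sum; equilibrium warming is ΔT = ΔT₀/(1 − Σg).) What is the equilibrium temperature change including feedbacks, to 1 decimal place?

3.6 K

Total gain g = 0.191 + 0.0422 + 0.0183 − 0.184 + 0.42 = 0.4875.
Amplification A = 1/(1 − 0.4875) = 1.951.
ΔT = 1.84 × 1.951 = 3.6 K.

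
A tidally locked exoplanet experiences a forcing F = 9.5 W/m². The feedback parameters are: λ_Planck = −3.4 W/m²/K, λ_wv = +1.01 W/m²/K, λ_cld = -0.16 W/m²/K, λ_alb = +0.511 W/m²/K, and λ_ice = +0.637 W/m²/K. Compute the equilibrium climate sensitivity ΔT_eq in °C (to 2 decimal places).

Net feedback parameter λ = (−3.4) + (+1.01) + (-0.16) + (+0.511) + (+0.637) = -1.402 W/m²/K.
ΔT = −F/λ = −9.5/(-1.402) = 6.78 °C.

6.78 °C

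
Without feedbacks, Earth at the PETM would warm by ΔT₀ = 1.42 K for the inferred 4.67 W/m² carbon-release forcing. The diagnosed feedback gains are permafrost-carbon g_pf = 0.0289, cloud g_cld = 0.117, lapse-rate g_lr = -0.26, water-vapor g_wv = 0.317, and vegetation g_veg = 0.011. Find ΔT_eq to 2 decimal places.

Total gain g = 0.0289 + 0.117 − 0.26 + 0.317 + 0.011 = 0.2139.
Amplification A = 1/(1 − 0.2139) = 1.272.
ΔT = 1.42 × 1.272 = 1.81 K.

1.81 K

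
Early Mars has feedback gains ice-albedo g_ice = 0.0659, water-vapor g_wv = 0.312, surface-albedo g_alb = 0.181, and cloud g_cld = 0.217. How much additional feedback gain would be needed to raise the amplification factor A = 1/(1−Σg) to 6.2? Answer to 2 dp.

Current total gain = 0.7759.
Target gain for A = 6.2: g* = 1 − 1/6.2 = 0.8387.
Additional gain needed = 0.8387 − 0.7759 = 0.06.

0.06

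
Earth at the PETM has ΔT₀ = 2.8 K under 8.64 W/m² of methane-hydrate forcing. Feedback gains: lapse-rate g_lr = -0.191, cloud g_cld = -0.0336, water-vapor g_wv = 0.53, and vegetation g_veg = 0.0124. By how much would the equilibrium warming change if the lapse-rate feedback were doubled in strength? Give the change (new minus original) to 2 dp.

-0.90 K

Original: g = 0.3178, ΔT = 2.8/(1−0.3178) = 4.1044 K.
With doubled lapse-rate: g' = 0.1268, ΔT' = 2.8/(1−0.1268) = 3.2066 K.
Change = 3.2066 − 4.1044 = -0.90 K.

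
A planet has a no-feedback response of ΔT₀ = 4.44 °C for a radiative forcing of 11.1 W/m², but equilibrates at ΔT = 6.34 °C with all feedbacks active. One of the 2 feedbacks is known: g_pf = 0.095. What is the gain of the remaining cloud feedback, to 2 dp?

0.20

Amplification A = ΔT/ΔT₀ = 6.34/4.44 = 1.428.
Total gain g = 1 − 1/A = 1 − 1/1.428 = 0.2997.
The known gain is 0.095.
g_cld = 0.2997 − 0.095 = 0.20.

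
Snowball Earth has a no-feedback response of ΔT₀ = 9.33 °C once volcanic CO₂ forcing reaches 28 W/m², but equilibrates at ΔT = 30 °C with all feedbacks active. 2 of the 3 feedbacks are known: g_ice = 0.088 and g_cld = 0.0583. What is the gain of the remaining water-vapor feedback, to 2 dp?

0.54

Amplification A = ΔT/ΔT₀ = 30/9.33 = 3.215.
Total gain g = 1 − 1/A = 1 − 1/3.215 = 0.689.
Known gains sum to 0.088 + 0.0583 = 0.1463.
g_wv = 0.689 − 0.1463 = 0.54.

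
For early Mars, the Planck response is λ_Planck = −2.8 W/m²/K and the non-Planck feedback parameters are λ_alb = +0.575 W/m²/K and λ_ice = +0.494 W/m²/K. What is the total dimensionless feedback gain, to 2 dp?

0.38

Convert to gains: g_alb = 0.575/2.8 = 0.2054; g_ice = 0.494/2.8 = 0.1764.
Total gain g = 0.3818.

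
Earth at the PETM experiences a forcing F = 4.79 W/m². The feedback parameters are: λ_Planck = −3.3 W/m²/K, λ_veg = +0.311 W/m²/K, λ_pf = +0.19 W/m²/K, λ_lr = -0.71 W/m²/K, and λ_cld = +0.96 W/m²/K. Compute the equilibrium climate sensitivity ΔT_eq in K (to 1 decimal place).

1.9 K

Net feedback parameter λ = (−3.3) + (+0.311) + (+0.19) + (-0.71) + (+0.96) = -2.549 W/m²/K.
ΔT = −F/λ = −4.79/(-2.549) = 1.9 K.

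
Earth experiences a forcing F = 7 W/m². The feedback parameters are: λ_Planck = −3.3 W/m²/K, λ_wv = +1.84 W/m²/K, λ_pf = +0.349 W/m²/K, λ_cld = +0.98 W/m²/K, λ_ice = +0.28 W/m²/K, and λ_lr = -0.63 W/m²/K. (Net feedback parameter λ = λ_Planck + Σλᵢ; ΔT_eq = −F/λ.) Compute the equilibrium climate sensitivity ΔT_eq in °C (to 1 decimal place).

14.6 °C

Net feedback parameter λ = (−3.3) + (+1.84) + (+0.349) + (+0.98) + (+0.28) + (-0.63) = -0.481 W/m²/K.
ΔT = −F/λ = −7/(-0.481) = 14.6 °C.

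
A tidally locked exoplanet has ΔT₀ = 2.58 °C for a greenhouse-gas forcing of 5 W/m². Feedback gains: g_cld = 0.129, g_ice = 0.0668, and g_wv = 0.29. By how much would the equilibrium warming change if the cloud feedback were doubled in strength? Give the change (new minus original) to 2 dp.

Original: g = 0.4858, ΔT = 2.58/(1−0.4858) = 5.0175 °C.
With doubled cloud: g' = 0.6148, ΔT' = 2.58/(1−0.6148) = 6.6978 °C.
Change = 6.6978 − 5.0175 = 1.68 °C.

1.68 °C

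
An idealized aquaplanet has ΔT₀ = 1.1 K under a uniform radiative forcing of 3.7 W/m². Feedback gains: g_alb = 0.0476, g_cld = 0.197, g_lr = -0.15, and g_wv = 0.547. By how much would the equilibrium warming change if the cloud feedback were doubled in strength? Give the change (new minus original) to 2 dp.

Original: g = 0.6416, ΔT = 1.1/(1−0.6416) = 3.0692 K.
With doubled cloud: g' = 0.8386, ΔT' = 1.1/(1−0.8386) = 6.8154 K.
Change = 6.8154 − 3.0692 = 3.75 K.

3.75 K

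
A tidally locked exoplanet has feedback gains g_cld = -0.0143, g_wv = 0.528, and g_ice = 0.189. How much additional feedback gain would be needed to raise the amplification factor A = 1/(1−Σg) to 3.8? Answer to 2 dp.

Current total gain = 0.7027.
Target gain for A = 3.8: g* = 1 − 1/3.8 = 0.7368.
Additional gain needed = 0.7368 − 0.7027 = 0.03.

0.03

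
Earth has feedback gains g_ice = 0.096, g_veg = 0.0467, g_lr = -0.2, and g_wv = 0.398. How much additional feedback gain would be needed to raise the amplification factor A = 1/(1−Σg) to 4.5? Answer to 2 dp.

Current total gain = 0.3407.
Target gain for A = 4.5: g* = 1 − 1/4.5 = 0.7778.
Additional gain needed = 0.7778 − 0.3407 = 0.44.

0.44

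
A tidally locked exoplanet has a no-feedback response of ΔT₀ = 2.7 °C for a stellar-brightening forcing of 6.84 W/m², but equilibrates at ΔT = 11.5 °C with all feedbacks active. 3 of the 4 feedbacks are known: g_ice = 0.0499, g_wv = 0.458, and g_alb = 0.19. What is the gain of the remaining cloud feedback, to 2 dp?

Amplification A = ΔT/ΔT₀ = 11.5/2.7 = 4.259.
Total gain g = 1 − 1/A = 1 − 1/4.259 = 0.7652.
Known gains sum to 0.0499 + 0.458 + 0.19 = 0.6979.
g_cld = 0.7652 − 0.6979 = 0.07.

0.07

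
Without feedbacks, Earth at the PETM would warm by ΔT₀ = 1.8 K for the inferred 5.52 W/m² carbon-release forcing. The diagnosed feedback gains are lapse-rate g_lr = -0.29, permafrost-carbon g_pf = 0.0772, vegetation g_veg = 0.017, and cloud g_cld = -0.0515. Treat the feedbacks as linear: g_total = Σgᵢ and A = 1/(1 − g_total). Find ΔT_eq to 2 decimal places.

1.44 K

Total gain g = -0.29 + 0.0772 + 0.017 − 0.0515 = -0.2473.
Amplification A = 1/(1 + 0.2473) = 0.8017.
ΔT = 1.8 × 0.8017 = 1.44 K.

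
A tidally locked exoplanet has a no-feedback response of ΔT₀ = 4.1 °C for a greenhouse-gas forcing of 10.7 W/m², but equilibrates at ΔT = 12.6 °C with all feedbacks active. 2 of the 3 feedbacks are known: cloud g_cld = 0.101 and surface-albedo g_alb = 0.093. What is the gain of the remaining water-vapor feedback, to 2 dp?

0.48

Amplification A = ΔT/ΔT₀ = 12.6/4.1 = 3.073.
Total gain g = 1 − 1/A = 1 − 1/3.073 = 0.6746.
Known gains sum to 0.101 + 0.093 = 0.194.
g_wv = 0.6746 − 0.194 = 0.48.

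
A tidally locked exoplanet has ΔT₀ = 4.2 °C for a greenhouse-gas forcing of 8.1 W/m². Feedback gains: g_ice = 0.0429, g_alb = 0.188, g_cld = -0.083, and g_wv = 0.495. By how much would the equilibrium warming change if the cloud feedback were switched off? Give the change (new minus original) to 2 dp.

Original: g = 0.6429, ΔT = 4.2/(1−0.6429) = 11.7614 °C.
Without cloud: g' = 0.7259, ΔT' = 4.2/(1−0.7259) = 15.3229 °C.
Change = 15.3229 − 11.7614 = 3.56 °C.

3.56 °C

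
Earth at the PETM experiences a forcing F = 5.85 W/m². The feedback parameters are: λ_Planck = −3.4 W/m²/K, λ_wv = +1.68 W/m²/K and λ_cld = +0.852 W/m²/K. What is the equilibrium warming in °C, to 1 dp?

Net feedback parameter λ = (−3.4) + (+1.68) + (+0.852) = -0.868 W/m²/K.
ΔT = −F/λ = −5.85/(-0.868) = 6.7 °C.

6.7 °C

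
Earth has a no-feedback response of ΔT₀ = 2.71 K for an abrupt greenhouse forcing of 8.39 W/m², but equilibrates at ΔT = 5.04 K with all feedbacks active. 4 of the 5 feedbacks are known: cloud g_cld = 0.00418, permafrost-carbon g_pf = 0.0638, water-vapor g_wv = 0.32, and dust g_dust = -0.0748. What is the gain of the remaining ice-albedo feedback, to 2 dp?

Amplification A = ΔT/ΔT₀ = 5.04/2.71 = 1.86.
Total gain g = 1 − 1/A = 1 − 1/1.86 = 0.4624.
Known gains sum to 0.00418 + 0.0638 + 0.32 − 0.0748 = 0.31318.
g_ice = 0.4624 − 0.31318 = 0.15.

0.15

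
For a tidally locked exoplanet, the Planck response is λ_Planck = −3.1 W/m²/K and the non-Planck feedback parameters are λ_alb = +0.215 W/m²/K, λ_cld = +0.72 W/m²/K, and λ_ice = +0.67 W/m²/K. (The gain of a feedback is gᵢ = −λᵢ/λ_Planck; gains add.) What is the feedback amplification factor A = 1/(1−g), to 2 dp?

2.07

Convert to gains: g_alb = 0.215/3.1 = 0.06935; g_cld = 0.72/3.1 = 0.2323; g_ice = 0.67/3.1 = 0.2161.
Total gain g = 0.51775.
A = 1/(1 − 0.51775) = 2.07.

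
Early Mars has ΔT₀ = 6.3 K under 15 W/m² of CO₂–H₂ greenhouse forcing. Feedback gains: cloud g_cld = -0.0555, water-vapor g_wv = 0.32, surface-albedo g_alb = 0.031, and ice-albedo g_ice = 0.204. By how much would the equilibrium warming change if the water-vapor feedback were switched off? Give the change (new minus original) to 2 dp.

-4.91 K

Original: g = 0.4995, ΔT = 6.3/(1−0.4995) = 12.5874 K.
Without water-vapor: g' = 0.1795, ΔT' = 6.3/(1−0.1795) = 7.6782 K.
Change = 7.6782 − 12.5874 = -4.91 K.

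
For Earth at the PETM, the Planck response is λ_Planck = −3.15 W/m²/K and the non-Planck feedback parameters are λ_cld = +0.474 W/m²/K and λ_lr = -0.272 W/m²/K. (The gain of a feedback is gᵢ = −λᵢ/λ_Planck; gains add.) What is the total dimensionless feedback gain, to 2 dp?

0.06

Convert to gains: g_cld = 0.474/3.15 = 0.1505; g_lr = -0.272/3.15 = -0.08635.
Total gain g = 0.06415.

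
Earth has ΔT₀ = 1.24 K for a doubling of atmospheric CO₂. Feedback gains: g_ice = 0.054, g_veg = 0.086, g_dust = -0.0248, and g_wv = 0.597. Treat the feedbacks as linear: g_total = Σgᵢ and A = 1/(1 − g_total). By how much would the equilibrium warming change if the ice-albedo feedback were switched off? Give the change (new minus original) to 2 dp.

Original: g = 0.7122, ΔT = 1.24/(1−0.7122) = 4.3085 K.
Without ice-albedo: g' = 0.6582, ΔT' = 1.24/(1−0.6582) = 3.6279 K.
Change = 3.6279 − 4.3085 = -0.68 K.

-0.68 K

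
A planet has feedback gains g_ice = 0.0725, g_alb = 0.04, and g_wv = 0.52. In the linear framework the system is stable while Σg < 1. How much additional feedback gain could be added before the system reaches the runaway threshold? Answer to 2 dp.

0.37

Current total gain = 0.0725 + 0.04 + 0.52 = 0.6325.
Margin to runaway = 1 − 0.6325 = 0.37.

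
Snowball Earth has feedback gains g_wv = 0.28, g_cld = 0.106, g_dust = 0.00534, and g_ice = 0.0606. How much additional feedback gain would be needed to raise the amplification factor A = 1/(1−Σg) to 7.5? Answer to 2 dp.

0.41

Current total gain = 0.45194.
Target gain for A = 7.5: g* = 1 − 1/7.5 = 0.8667.
Additional gain needed = 0.8667 − 0.45194 = 0.41.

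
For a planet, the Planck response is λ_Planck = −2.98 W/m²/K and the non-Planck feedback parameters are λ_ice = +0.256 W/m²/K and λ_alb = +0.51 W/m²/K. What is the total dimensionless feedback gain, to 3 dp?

0.257

Convert to gains: g_ice = 0.256/2.98 = 0.08591; g_alb = 0.51/2.98 = 0.1711.
Total gain g = 0.25701.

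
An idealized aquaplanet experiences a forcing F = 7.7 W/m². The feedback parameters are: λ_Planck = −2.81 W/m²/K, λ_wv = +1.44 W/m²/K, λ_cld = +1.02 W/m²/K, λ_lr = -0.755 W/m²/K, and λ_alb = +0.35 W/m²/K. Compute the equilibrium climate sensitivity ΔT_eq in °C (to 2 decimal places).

10.20 °C

Net feedback parameter λ = (−2.81) + (+1.44) + (+1.02) + (-0.755) + (+0.35) = -0.755 W/m²/K.
ΔT = −F/λ = −7.7/(-0.755) = 10.20 °C.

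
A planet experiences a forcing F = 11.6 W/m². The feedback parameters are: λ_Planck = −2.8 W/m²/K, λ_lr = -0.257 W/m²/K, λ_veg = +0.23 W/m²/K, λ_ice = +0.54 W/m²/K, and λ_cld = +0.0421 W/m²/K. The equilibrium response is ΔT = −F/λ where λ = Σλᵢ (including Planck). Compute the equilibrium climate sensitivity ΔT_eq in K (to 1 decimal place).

5.2 K

Net feedback parameter λ = (−2.8) + (-0.257) + (+0.23) + (+0.54) + (+0.0421) = -2.2449 W/m²/K.
ΔT = −F/λ = −11.6/(-2.2449) = 5.2 K.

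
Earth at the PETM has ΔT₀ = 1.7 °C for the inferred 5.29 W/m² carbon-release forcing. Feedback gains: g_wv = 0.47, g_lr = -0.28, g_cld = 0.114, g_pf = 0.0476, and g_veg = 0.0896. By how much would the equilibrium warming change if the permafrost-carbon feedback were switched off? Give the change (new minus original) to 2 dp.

-0.24 °C

Original: g = 0.4412, ΔT = 1.7/(1−0.4412) = 3.0422 °C.
Without permafrost-carbon: g' = 0.3936, ΔT' = 1.7/(1−0.3936) = 2.8034 °C.
Change = 2.8034 − 3.0422 = -0.24 °C.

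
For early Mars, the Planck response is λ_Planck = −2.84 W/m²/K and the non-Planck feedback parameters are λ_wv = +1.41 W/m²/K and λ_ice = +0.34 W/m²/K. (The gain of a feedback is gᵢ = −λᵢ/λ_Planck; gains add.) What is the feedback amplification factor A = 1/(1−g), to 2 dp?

Convert to gains: g_wv = 1.41/2.84 = 0.4965; g_ice = 0.34/2.84 = 0.1197.
Total gain g = 0.6162.
A = 1/(1 − 0.6162) = 2.61.

2.61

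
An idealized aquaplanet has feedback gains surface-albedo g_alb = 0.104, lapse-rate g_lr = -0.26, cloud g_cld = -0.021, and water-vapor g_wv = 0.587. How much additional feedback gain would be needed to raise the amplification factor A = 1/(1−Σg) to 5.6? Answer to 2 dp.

Current total gain = 0.41.
Target gain for A = 5.6: g* = 1 − 1/5.6 = 0.8214.
Additional gain needed = 0.8214 − 0.41 = 0.41.

0.41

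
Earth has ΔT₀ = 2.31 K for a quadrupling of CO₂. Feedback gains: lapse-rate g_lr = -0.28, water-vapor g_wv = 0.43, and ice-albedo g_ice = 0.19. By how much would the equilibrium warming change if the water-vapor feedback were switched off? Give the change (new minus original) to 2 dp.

-1.38 K

Original: g = 0.34, ΔT = 2.31/(1−0.34) = 3.5000 K.
Without water-vapor: g' = -0.09, ΔT' = 2.31/(1+0.09) = 2.1193 K.
Change = 2.1193 − 3.5000 = -1.38 K.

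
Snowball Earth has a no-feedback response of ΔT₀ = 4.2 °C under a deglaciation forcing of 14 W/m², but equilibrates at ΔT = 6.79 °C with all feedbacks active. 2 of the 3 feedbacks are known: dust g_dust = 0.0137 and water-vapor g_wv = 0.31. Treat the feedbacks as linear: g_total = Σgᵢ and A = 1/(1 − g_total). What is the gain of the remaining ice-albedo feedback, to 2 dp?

0.06

Amplification A = ΔT/ΔT₀ = 6.79/4.2 = 1.617.
Total gain g = 1 − 1/A = 1 − 1/1.617 = 0.3816.
Known gains sum to 0.0137 + 0.31 = 0.3237.
g_ice = 0.3816 − 0.3237 = 0.06.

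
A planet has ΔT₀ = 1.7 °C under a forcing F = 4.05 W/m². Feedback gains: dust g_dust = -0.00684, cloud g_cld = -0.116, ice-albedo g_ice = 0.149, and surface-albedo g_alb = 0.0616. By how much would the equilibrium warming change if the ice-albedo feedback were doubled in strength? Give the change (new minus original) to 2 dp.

Original: g = 0.08776, ΔT = 1.7/(1−0.08776) = 1.8635 °C.
With doubled ice-albedo: g' = 0.23676, ΔT' = 1.7/(1−0.23676) = 2.2273 °C.
Change = 2.2273 − 1.8635 = 0.36 °C.

0.36 °C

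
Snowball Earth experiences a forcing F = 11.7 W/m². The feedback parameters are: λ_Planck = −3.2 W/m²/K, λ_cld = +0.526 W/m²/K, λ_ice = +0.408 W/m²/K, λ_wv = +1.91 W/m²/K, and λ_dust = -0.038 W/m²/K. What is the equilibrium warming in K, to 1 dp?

Net feedback parameter λ = (−3.2) + (+0.526) + (+0.408) + (+1.91) + (-0.038) = -0.394 W/m²/K.
ΔT = −F/λ = −11.7/(-0.394) = 29.7 K.

29.7 K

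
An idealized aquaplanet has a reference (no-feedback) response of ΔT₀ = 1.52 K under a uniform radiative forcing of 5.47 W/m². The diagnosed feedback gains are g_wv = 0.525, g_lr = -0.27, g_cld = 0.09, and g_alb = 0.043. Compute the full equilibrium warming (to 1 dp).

2.5 K

Total gain g = 0.525 − 0.27 + 0.09 + 0.043 = 0.388.
Amplification A = 1/(1 − 0.388) = 1.634.
ΔT = 1.52 × 1.634 = 2.5 K.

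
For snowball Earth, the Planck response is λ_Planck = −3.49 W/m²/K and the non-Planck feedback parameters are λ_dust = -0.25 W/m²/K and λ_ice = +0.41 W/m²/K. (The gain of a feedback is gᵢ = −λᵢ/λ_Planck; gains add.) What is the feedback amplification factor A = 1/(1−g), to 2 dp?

1.05

Convert to gains: g_dust = -0.25/3.49 = -0.07163; g_ice = 0.41/3.49 = 0.1175.
Total gain g = 0.04587.
A = 1/(1 − 0.04587) = 1.05.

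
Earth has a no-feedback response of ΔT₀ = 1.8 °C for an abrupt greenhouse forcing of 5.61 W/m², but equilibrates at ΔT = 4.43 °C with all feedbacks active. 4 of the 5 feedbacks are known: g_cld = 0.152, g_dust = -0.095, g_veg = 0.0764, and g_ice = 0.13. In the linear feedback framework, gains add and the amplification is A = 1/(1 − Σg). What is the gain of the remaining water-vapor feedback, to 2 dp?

Amplification A = ΔT/ΔT₀ = 4.43/1.8 = 2.461.
Total gain g = 1 − 1/A = 1 − 1/2.461 = 0.5937.
Known gains sum to 0.152 − 0.095 + 0.0764 + 0.13 = 0.2634.
g_wv = 0.5937 − 0.2634 = 0.33.

0.33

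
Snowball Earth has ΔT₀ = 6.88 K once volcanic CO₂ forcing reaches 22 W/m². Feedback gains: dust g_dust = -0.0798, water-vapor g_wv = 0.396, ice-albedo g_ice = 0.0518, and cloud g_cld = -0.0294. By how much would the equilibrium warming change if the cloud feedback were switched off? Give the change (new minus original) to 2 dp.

Original: g = 0.3386, ΔT = 6.88/(1−0.3386) = 10.4022 K.
Without cloud: g' = 0.368, ΔT' = 6.88/(1−0.368) = 10.8861 K.
Change = 10.8861 − 10.4022 = 0.48 K.

0.48 K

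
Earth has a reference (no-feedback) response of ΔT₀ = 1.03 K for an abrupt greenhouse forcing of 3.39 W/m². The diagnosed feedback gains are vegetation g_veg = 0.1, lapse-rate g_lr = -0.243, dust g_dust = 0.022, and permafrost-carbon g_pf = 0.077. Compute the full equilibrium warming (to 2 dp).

0.99 K

Total gain g = 0.1 − 0.243 + 0.022 + 0.077 = -0.044.
Amplification A = 1/(1 + 0.044) = 0.9579.
ΔT = 1.03 × 0.9579 = 0.99 K.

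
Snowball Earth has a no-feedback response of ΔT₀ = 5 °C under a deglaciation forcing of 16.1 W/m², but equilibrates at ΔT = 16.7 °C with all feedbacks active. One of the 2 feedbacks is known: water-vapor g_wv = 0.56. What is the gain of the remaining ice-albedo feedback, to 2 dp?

0.14

Amplification A = ΔT/ΔT₀ = 16.7/5 = 3.34.
Total gain g = 1 − 1/A = 1 − 1/3.34 = 0.7006.
The known gain is 0.56.
g_ice = 0.7006 − 0.56 = 0.14.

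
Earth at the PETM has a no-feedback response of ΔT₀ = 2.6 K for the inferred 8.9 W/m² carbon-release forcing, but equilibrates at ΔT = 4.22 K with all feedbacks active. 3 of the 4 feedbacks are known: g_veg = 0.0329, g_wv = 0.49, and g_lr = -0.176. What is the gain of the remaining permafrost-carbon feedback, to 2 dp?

0.04

Amplification A = ΔT/ΔT₀ = 4.22/2.6 = 1.623.
Total gain g = 1 − 1/A = 1 − 1/1.623 = 0.3839.
Known gains sum to 0.0329 + 0.49 − 0.176 = 0.3469.
g_pf = 0.3839 − 0.3469 = 0.04.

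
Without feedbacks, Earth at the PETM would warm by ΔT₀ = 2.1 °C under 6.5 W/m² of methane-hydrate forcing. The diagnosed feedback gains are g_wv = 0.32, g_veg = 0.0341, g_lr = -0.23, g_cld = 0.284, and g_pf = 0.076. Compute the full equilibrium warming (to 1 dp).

Total gain g = 0.32 + 0.0341 − 0.23 + 0.284 + 0.076 = 0.4841.
Amplification A = 1/(1 − 0.4841) = 1.938.
ΔT = 2.1 × 1.938 = 4.1 °C.

4.1 °C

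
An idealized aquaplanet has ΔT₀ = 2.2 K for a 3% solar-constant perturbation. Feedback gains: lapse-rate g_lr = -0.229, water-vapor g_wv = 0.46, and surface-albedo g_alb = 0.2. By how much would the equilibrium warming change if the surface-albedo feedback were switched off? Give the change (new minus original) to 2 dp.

-1.01 K

Original: g = 0.431, ΔT = 2.2/(1−0.431) = 3.8664 K.
Without surface-albedo: g' = 0.231, ΔT' = 2.2/(1−0.231) = 2.8609 K.
Change = 2.8609 − 3.8664 = -1.01 K.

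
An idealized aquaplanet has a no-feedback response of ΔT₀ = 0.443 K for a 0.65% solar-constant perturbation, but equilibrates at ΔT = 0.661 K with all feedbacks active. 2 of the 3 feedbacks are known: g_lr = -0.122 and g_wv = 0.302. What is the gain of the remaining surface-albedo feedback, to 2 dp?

0.15

Amplification A = ΔT/ΔT₀ = 0.661/0.443 = 1.492.
Total gain g = 1 − 1/A = 1 − 1/1.492 = 0.3298.
Known gains sum to -0.122 + 0.302 = 0.18.
g_alb = 0.3298 − 0.18 = 0.15.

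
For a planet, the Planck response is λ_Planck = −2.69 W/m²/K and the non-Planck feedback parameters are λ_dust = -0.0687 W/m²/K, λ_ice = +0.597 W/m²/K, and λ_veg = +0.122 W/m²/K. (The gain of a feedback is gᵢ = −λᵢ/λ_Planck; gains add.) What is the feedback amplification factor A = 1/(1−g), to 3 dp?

Convert to gains: g_dust = -0.0687/2.69 = -0.02554; g_ice = 0.597/2.69 = 0.2219; g_veg = 0.122/2.69 = 0.04535.
Total gain g = 0.24171.
A = 1/(1 − 0.24171) = 1.319.

1.319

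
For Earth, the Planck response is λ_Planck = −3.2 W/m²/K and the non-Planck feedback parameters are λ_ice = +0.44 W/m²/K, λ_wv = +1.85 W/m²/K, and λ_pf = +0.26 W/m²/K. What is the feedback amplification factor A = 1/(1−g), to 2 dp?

Convert to gains: g_ice = 0.44/3.2 = 0.1375; g_wv = 1.85/3.2 = 0.5781; g_pf = 0.26/3.2 = 0.08125.
Total gain g = 0.79685.
A = 1/(1 − 0.79685) = 4.92.

4.92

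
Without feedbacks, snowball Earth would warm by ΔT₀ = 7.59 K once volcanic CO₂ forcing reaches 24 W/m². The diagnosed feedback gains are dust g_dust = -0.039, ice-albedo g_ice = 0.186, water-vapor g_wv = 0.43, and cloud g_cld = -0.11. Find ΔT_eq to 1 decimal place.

Total gain g = -0.039 + 0.186 + 0.43 − 0.11 = 0.467.
Amplification A = 1/(1 − 0.467) = 1.876.
ΔT = 7.59 × 1.876 = 14.2 K.

14.2 K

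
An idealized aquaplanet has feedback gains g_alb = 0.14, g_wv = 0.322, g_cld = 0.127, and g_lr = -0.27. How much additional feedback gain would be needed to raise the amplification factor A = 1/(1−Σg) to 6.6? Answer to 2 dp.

0.53

Current total gain = 0.319.
Target gain for A = 6.6: g* = 1 − 1/6.6 = 0.8485.
Additional gain needed = 0.8485 − 0.319 = 0.53.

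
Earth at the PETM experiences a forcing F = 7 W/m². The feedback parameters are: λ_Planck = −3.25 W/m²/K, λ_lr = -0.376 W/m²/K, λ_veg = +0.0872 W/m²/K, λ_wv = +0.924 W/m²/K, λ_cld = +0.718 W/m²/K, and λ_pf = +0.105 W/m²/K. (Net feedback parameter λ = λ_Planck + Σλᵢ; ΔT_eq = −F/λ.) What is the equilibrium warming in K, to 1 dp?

Net feedback parameter λ = (−3.25) + (-0.376) + (+0.0872) + (+0.924) + (+0.718) + (+0.105) = -1.7918 W/m²/K.
ΔT = −F/λ = −7/(-1.7918) = 3.9 K.

3.9 K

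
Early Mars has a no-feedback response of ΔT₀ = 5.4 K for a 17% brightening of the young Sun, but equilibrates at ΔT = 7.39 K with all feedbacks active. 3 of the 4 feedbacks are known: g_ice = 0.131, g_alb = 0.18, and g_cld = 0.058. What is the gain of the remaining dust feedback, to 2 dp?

Amplification A = ΔT/ΔT₀ = 7.39/5.4 = 1.369.
Total gain g = 1 − 1/A = 1 − 1/1.369 = 0.2695.
Known gains sum to 0.131 + 0.18 + 0.058 = 0.369.
g_dust = 0.2695 − 0.369 = -0.10.

-0.10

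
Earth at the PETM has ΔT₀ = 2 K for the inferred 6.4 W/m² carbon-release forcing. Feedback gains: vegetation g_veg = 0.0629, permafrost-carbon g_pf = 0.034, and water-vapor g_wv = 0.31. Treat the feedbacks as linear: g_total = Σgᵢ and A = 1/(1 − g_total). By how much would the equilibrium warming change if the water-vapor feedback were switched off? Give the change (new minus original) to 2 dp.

-1.16 K

Original: g = 0.4069, ΔT = 2/(1−0.4069) = 3.3721 K.
Without water-vapor: g' = 0.0969, ΔT' = 2/(1−0.0969) = 2.2146 K.
Change = 2.2146 − 3.3721 = -1.16 K.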